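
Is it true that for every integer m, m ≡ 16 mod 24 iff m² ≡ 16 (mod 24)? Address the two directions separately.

Only the forward implication holds.

(→) Suppose m ≡ 16 mod 24. Write m = 24j + 16. Then (24j + 16)² = 576j² + 768j + 256 = 24(24j² + 32j + 10) + 16, so m² ≡ 16 (mod 24).

(←) This fails: take m = 4. Then 4² = 16 ≡ 16 (mod 24), yet 4 ≡ 4 (mod 24), not 16.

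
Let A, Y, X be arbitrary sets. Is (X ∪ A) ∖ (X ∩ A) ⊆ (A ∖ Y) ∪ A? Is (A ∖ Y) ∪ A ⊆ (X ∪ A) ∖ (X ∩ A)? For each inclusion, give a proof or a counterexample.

(⊆) This inclusion fails. Take A = ∅, Y = ∅, X = {1}; then 1 ∈ (X ∪ A) ∖ (X ∩ A) but 1 ∉ (A ∖ Y) ∪ A.

(⊇) This inclusion fails. Take A = {1}, Y = ∅, X = {1}; then 1 ∈ (A ∖ Y) ∪ A but 1 ∉ (X ∪ A) ∖ (X ∩ A).

Neither inclusion holds.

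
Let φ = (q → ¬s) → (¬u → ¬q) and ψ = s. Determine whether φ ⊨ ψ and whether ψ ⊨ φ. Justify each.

[⇒] This fails. Under s = F, q = F, u = F, the left side is true but the right side is false.

[⇐] Assume the antecedent. If s is true, (q → ¬s) → (¬u → ¬q) reduces to true regardless of the other variables. If s is false, the antecedent cannot hold. Either way (q → ¬s) → (¬u → ¬q) holds.

Only the reverse direction holds.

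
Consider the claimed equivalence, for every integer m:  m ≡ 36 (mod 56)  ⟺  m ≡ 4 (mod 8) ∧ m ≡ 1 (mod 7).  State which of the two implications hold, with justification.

(←) If m ≡ 4 (mod 8) and m ≡ 1 (mod 7), then by the Chinese remainder theorem m ≡ 36 (mod 56). This is exactly m ≡ 36 (mod 56).

(→) Suppose m ≡ 36 (mod 56); write m = 56j + 36. Since 8 ∣ 56, reducing mod 8 gives m ≡ 36 ≡ 4 (mod 8); since 7 ∣ 56, reducing mod 7 gives m ≡ 36 ≡ 1 (mod 7).

The biconditional holds.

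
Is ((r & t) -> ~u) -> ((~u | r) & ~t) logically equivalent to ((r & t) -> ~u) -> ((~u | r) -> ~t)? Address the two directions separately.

(⟸) This fails. Under t = F, u = T, r = F, the left side is false but the right side is true.

(⟹) Assume the antecedent. If t is true, the antecedent forces (t = T, u = T, r = T), and the consequent holds there. If t is false, the consequent reduces to true regardless of the other variables. Either way the consequent holds.

The forward direction holds; the converse fails.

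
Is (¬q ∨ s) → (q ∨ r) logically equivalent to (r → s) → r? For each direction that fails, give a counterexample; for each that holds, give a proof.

(⇒) fails; (⇐) holds.

(⇒) This fails. Under q = T, r = F, s = F, the left side is true but the right side is false.

(⇐) Assume the antecedent. If q is true, (¬q ∨ s) → (q ∨ r) reduces to true regardless of the other variables. If q is false, the antecedent forces (q = F, r = T, s = F) or (q = F, r = T, s = T), and (¬q ∨ s) → (q ∨ r) holds there. Either way (¬q ∨ s) → (q ∨ r) holds.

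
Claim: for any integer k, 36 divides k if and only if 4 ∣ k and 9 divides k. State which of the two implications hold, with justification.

[⇒] If 36 ∣ k, write k = 36q. Since 36 = 9·4, k = 4·(9q), so 4 ∣ k; and since 36 = 4·9, k = 9·(4q), so 9 ∣ k.

[⇐] Suppose 4 ∣ k and 9 ∣ k. Any common multiple of 4 and 9 is a multiple of their lcm; here gcd(4, 9) = 1, so lcm(4, 9) = 4·9 = 36, so 36 ∣ k.

Both directions hold; the statement is true.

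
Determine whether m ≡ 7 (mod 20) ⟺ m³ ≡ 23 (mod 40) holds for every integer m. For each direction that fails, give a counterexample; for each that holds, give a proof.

[⇒] This fails: take m = 27. Then 27 ≡ 7 (mod 20), but 27³ = 19683 ≡ 3 (mod 40), not 23.

[⇐] Conversely, the residues r modulo 40 with r³ ≡ 23 (mod 40) are exactly {7}, and each is ≡ 7 (mod 20).

Not equivalent: only (⇐) holds.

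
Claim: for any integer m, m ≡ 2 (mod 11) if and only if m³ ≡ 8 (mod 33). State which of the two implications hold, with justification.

(⟹) This fails: take m = 13. Then 13 ≡ 2 (mod 11), but 13³ = 2197 ≡ 19 (mod 33), not 8.

(⟸) Conversely, the residues r modulo 33 with r³ ≡ 8 (mod 33) are exactly {2}, and each is ≡ 2 (mod 11).

Not equivalent: only (⇐) holds.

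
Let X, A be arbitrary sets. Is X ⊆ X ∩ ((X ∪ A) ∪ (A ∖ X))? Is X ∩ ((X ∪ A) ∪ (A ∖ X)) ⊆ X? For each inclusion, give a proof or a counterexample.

Both inclusions hold; the sets are equal.

(⟸) Let x ∈ X ∩ ((X ∪ A) ∪ (A ∖ X)). Then either x ∈ X and x ∉ A; or x ∈ X ∩ A. In each case x ∈ X, so X ∩ ((X ∪ A) ∪ (A ∖ X)) ⊆ X.

(⟹) Let x ∈ X. Then either x ∈ X and x ∉ A; or x ∈ X ∩ A. In each case x ∈ X ∩ ((X ∪ A) ∪ (A ∖ X)), so X ⊆ X ∩ ((X ∪ A) ∪ (A ∖ X)).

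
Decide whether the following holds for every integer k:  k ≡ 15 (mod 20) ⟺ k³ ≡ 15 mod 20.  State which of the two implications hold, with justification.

Equivalent; both directions hold.

(⇒) Suppose k ≡ 15 (mod 20). Write k = 20j + 15. Then (20j + 15)³ = 8000j³ + 18000j² + 13500j + 3375 = 20(400j³ + 900j² + 675j + 168) + 15, so k³ ≡ 15 (mod 20).

(⇐) Conversely, suppose k³ ≡ 15 (mod 20). The only residue r in {0, …, 19} with r³ ≡ 15 (mod 20) is r = 15, so k ≡ 15 (mod 20).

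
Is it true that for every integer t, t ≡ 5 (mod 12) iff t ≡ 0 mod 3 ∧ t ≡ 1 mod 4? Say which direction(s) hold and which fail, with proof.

[⇒] This fails: t = 5 gives 5 ≡ 5 (mod 12) but 5 ≡ 2 (mod 3), so the conjunction on the right does not hold.

[⇐] This fails: t = 9 satisfies both congruences on the right (9 ≡ 0 mod 3 and 9 ≡ 1 mod 4) yet 9 ≡ 9 (mod 12), not 5.

Neither implication holds.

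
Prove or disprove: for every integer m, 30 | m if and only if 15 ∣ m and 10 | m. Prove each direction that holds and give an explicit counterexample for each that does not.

Forward direction. If 30 ∣ m, write m = 30q. Since 30 = 2·15, m = 15·(2q), so 15 ∣ m; and since 30 = 3·10, m = 10·(3q), so 10 ∣ m.

Converse. Suppose 15 ∣ m and 10 ∣ m. Any common multiple of 15 and 10 is a multiple of their lcm; here lcm(15, 10) = 15·10/gcd(15, 10) = 150/5 = 30, so 30 ∣ m.

Both directions hold.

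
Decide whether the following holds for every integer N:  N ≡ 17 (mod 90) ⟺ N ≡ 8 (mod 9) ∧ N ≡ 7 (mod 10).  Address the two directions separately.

(⇐) If N ≡ 8 (mod 9) and N ≡ 7 (mod 10), then by the Chinese remainder theorem N ≡ 17 (mod 90). This is exactly N ≡ 17 (mod 90).

(⇒) Suppose N ≡ 17 (mod 90); write N = 90j + 17. Since 9 ∣ 90, reducing mod 9 gives N ≡ 17 ≡ 8 (mod 9); since 10 ∣ 90, reducing mod 10 gives N ≡ 17 ≡ 7 (mod 10).

Both directions hold.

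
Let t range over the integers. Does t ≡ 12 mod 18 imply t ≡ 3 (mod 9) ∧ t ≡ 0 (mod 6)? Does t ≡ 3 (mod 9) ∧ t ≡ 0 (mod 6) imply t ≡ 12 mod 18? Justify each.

Both implications hold.

(→) Suppose t ≡ 12 (mod 18); write t = 18j + 12. Since 9 ∣ 18, reducing mod 9 gives t ≡ 12 ≡ 3 (mod 9); since 6 ∣ 18, reducing mod 6 gives t ≡ 12 ≡ 0 (mod 6).

(←) Conversely, if t ≡ 3 (mod 9) and t ≡ 0 (mod 6), then by the Chinese remainder theorem t ≡ 12 (mod 18). This is exactly t ≡ 12 (mod 18).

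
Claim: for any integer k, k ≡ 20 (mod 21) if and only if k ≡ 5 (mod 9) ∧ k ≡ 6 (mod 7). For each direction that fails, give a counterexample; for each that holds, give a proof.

Only the converse holds.

Converse. If k ≡ 5 (mod 9) and k ≡ 6 (mod 7), then by the Chinese remainder theorem k ≡ 41 (mod 63). Since 41 ≡ 20 (mod 21) and 21 ∣ 63, we get k ≡ 20 (mod 21).

Forward direction. This fails: k = 20 gives 20 ≡ 20 (mod 21) but 20 ≡ 2 (mod 9), so the conjunction on the right does not hold.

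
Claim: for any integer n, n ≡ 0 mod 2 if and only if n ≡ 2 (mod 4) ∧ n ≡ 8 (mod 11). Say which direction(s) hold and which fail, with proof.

(⇒) This fails: n = 0 gives 0 ≡ 0 (mod 2) but 0 ≡ 0 (mod 4), so the conjunction on the right does not hold.

(⇐) Conversely, if n ≡ 2 (mod 4) and n ≡ 8 (mod 11), then by the Chinese remainder theorem n ≡ 30 (mod 44). Since 30 ≡ 0 (mod 2) and 2 ∣ 44, we get n ≡ 0 (mod 2).

Not equivalent: only (⇐) holds.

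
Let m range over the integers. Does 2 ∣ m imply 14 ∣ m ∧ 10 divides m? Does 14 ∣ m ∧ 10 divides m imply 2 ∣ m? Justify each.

Only the converse holds.

[⇒] This fails: take m = 2. Certainly 2 ∣ 2, but 14 ∤ 2.

[⇐] Suppose 14 ∣ m and 10 ∣ m. Any common multiple of 14 and 10 is a multiple of their lcm; here lcm(14, 10) = 14·10/gcd(14, 10) = 140/2 = 70, so 70 ∣ m. Since 2 ∣ 70, it follows that 2 ∣ m.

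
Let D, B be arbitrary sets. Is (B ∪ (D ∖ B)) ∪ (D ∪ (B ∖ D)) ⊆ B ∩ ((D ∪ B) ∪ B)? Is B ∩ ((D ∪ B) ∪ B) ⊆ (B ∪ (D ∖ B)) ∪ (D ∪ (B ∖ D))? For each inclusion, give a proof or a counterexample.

(⊆) fails; (⊇) holds.

Forward inclusion. This inclusion fails. Take D = {1}, B = ∅; then 1 ∈ (B ∪ (D ∖ B)) ∪ (D ∪ (B ∖ D)) but 1 ∉ B ∩ ((D ∪ B) ∪ B).

Reverse inclusion. Let x ∈ B ∩ ((D ∪ B) ∪ B). Then either x ∈ B and x ∉ D; or x ∈ D ∩ B. In each case x ∈ (B ∪ (D ∖ B)) ∪ (D ∪ (B ∖ D)), so B ∩ ((D ∪ B) ∪ B) ⊆ (B ∪ (D ∖ B)) ∪ (D ∪ (B ∖ D)).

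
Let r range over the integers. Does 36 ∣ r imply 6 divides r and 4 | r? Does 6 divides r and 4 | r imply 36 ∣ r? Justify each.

[⇒] If 36 ∣ r, write r = 36q. Since 36 = 6·6, r = 6·(6q), so 6 ∣ r; and since 36 = 9·4, r = 4·(9q), so 4 ∣ r.

[⇐] This fails: take r = 12. Both 6 ∣ 12 and 4 ∣ 12, yet 12 is not a multiple of 36 (since 12 = 0·36 + 12), so 36 ∤ 12.

Only the forward implication holds.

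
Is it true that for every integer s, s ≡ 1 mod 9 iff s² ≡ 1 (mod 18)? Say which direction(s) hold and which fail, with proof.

(⇒) fails and (⇐) fails.

Forward direction. This fails: take s = 10. Then 10 ≡ 1 (mod 9), but 10² = 100 ≡ 10 (mod 18), not 1.

Converse. This fails: take s = 17. Then 17² = 289 ≡ 1 (mod 18), yet 17 ≡ 8 (mod 9), not 1.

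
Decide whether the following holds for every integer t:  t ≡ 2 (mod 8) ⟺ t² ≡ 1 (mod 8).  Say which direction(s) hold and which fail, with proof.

[⇒] This fails: take t = 2. Then 2 ≡ 2 (mod 8), but 2² = 4 ≡ 4 (mod 8), not 1.

[⇐] This fails: take t = 1. Then 1² = 1 ≡ 1 (mod 8), yet 1 ≡ 1 (mod 8), not 2.

Both directions fail.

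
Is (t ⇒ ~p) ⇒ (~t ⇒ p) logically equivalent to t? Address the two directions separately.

(→) This fails. Under p = T, t = F, the left side is true but the right side is false.

(←) Assume the antecedent. If p is true, (t ⇒ ~p) ⇒ (~t ⇒ p) reduces to true regardless of the other variables. If p is false, the antecedent forces (p = F, t = T), and (t ⇒ ~p) ⇒ (~t ⇒ p) holds there. Either way (t ⇒ ~p) ⇒ (~t ⇒ p) holds.

Only the reverse direction holds.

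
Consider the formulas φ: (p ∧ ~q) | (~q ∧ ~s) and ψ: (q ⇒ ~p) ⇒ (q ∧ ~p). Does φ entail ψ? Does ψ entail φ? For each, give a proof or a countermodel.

Neither implication holds.

(→) This fails. Under q = F, s = F, p = F, the left side is true but the right side is false.

(←) This fails. Under q = T, s = F, p = F, the left side is false but the right side is true.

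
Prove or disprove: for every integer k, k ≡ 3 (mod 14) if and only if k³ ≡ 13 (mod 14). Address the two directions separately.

Forward direction. Suppose k ≡ 3 (mod 14). Write k = 14j + 3. Then (14j + 3)³ = 2744j³ + 1764j² + 378j + 27 = 14(196j³ + 126j² + 27j + 1) + 13, so k³ ≡ 13 (mod 14).

Converse. This fails: take k = 5. Then 5³ = 125 ≡ 13 (mod 14), yet 5 ≡ 5 (mod 14), not 3.

Only the forward implication holds.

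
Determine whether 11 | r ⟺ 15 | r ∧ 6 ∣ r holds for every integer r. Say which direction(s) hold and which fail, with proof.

(→) This fails: take r = 11. Certainly 11 ∣ 11, but 15 ∤ 11.

(←) This fails: take r = 30. Both 15 ∣ 30 and 6 ∣ 30, yet 30 is not a multiple of 11 (since 30 = 2·11 + 8), so 11 ∤ 30.

(⇒) fails and (⇐) fails.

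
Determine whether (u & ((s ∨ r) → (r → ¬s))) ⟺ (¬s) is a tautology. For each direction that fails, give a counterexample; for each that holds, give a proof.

(⟹) This fails. Under s = T, u = T, r = F, the left side is true but the right side is false.

(⟸) This fails. Under s = F, u = F, r = F, the left side is false but the right side is true.

Neither direction holds.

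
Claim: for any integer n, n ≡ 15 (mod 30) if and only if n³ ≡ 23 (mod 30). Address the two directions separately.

(⟹) This fails: take n = 15. Then 15 ≡ 15 (mod 30), but 15³ = 3375 ≡ 15 (mod 30), not 23.

(⟸) This fails: take n = 17. Then 17³ = 4913 ≡ 23 (mod 30), yet 17 ≡ 17 (mod 30), not 15.

Neither implication holds.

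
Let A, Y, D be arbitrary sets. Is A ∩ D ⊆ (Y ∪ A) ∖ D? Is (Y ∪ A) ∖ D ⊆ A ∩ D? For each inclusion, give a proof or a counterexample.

(⟹) This inclusion fails. Take A = {1}, Y = ∅, D = {1}; then 1 ∈ A ∩ D but 1 ∉ (Y ∪ A) ∖ D.

(⟸) This inclusion fails. Take A = {1}, Y = ∅, D = ∅; then 1 ∈ (Y ∪ A) ∖ D but 1 ∉ A ∩ D.

Both inclusions fail.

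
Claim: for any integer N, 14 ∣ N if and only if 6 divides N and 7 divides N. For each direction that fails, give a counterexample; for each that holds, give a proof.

(⇒) This fails: take N = 14. Certainly 14 ∣ 14, but 6 ∤ 14.

(⇐) Suppose 6 ∣ N and 7 ∣ N. Any common multiple of 6 and 7 is a multiple of their lcm; here gcd(6, 7) = 1, so lcm(6, 7) = 6·7 = 42, so 42 ∣ N. Since 14 ∣ 42, it follows that 14 ∣ N.

Not equivalent: only (⇐) holds.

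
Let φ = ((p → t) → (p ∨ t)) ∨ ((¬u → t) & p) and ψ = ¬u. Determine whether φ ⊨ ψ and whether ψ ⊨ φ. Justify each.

(⇒) This fails. Under p = T, t = F, u = T, the left side is true but the right side is false.

(⇐) This fails. Under p = F, t = F, u = F, the left side is false but the right side is true.

(⇒) fails and (⇐) fails.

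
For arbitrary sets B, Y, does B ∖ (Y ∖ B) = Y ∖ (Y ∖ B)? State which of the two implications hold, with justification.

(⊆) This inclusion fails. Take B = {1}, Y = ∅; then 1 ∈ B ∖ (Y ∖ B) but 1 ∉ Y ∖ (Y ∖ B).

(⊇) Let x ∈ Y ∖ (Y ∖ B). Then x ∈ B ∩ Y, from which x ∈ B ∖ (Y ∖ B).

Only the reverse inclusion holds.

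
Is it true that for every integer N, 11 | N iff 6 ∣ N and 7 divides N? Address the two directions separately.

Neither implication holds.

Forward direction. This fails: take N = 11. Certainly 11 ∣ 11, but 6 ∤ 11.

Converse. This fails: take N = 42. Both 6 ∣ 42 and 7 ∣ 42, yet 42 is not a multiple of 11 (since 42 = 3·11 + 9), so 11 ∤ 42.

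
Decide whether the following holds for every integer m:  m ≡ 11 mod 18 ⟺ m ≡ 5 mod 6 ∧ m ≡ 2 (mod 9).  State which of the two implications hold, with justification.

Forward direction. Suppose m ≡ 11 (mod 18); write m = 18j + 11. Since 6 ∣ 18, reducing mod 6 gives m ≡ 11 ≡ 5 (mod 6); since 9 ∣ 18, reducing mod 9 gives m ≡ 11 ≡ 2 (mod 9).

Converse. If m ≡ 5 (mod 6) and m ≡ 2 (mod 9), then by the Chinese remainder theorem m ≡ 11 (mod 18). This is exactly m ≡ 11 (mod 18).

Both implications hold.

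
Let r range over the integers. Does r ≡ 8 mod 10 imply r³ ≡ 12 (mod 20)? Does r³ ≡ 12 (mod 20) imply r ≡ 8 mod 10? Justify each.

(←) The residues r modulo 20 with r³ ≡ 12 (mod 20) are exactly {8, 18}, and each is ≡ 8 (mod 10).

(→) Suppose r ≡ 8 (mod 10). Working modulo 20, r ∈ {8, 18}; for each such r, r³ ≡ 12 (mod 20).

Equivalent; both directions hold.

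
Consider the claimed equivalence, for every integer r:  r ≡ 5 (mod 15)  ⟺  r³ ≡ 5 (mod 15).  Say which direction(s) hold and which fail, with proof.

Both directions hold.

(⇒) Suppose r ≡ 5 (mod 15). Write r = 15j + 5. Then (15j + 5)³ = 3375j³ + 3375j² + 1125j + 125 = 15(225j³ + 225j² + 75j + 8) + 5, so r³ ≡ 5 (mod 15).

(⇐) Conversely, suppose r³ ≡ 5 (mod 15). The only residue r in {0, …, 14} with r³ ≡ 5 (mod 15) is r = 5, so r ≡ 5 (mod 15).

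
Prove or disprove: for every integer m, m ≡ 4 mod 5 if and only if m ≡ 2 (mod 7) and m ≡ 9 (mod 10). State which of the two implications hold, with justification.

[⇒] This fails: m = 64 gives 64 ≡ 4 (mod 5) but 64 ≡ 1 (mod 7), so the conjunction on the right does not hold.

[⇐] Conversely, if m ≡ 2 (mod 7) and m ≡ 9 (mod 10), then by the Chinese remainder theorem m ≡ 9 (mod 70). Since 9 ≡ 4 (mod 5) and 5 ∣ 70, we get m ≡ 4 (mod 5).

Only the reverse direction holds.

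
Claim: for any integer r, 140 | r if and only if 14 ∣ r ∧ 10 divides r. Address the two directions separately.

(⇒) holds; (⇐) fails.

(→) If 140 ∣ r, write r = 140q. Since 140 = 10·14, r = 14·(10q), so 14 ∣ r; and since 140 = 14·10, r = 10·(14q), so 10 ∣ r.

(←) This fails: take r = 70. Both 14 ∣ 70 and 10 ∣ 70, yet 70 is not a multiple of 140 (since 70 = 0·140 + 70), so 140 ∤ 70.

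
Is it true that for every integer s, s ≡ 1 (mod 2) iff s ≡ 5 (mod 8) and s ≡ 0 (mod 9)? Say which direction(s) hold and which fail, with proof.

Not equivalent: only (⇐) holds.

(⟹) This fails: s = 1 gives 1 ≡ 1 (mod 2) but 1 ≡ 1 (mod 8), so the conjunction on the right does not hold.

(⟸) Conversely, if s ≡ 5 (mod 8) and s ≡ 0 (mod 9), then by the Chinese remainder theorem s ≡ 45 (mod 72). Since 45 ≡ 1 (mod 2) and 2 ∣ 72, we get s ≡ 1 (mod 2).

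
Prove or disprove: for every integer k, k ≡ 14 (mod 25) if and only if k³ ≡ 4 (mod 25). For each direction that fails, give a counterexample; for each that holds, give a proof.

Forward direction. This fails: take k = 14. Then 14 ≡ 14 (mod 25), but 14³ = 2744 ≡ 19 (mod 25), not 4.

Converse. This fails: take k = 9. Then 9³ = 729 ≡ 4 (mod 25), yet 9 ≡ 9 (mod 25), not 14.

Neither direction holds.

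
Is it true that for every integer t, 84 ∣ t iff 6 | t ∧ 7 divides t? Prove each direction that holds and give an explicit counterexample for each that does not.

(→) If 84 ∣ t, write t = 84q. Since 84 = 14·6, t = 6·(14q), so 6 ∣ t; and since 84 = 12·7, t = 7·(12q), so 7 ∣ t.

(←) This fails: take t = 42. Both 6 ∣ 42 and 7 ∣ 42, yet 42 is not a multiple of 84 (since 42 = 0·84 + 42), so 84 ∤ 42.

(⇒) holds; (⇐) fails.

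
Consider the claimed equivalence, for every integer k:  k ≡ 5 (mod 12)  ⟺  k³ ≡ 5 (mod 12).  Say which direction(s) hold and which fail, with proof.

Equivalent; both directions hold.

[⇒] Suppose k ≡ 5 (mod 12). Write k = 12j + 5. Then (12j + 5)³ = 1728j³ + 2160j² + 900j + 125 = 12(144j³ + 180j² + 75j + 10) + 5, so k³ ≡ 5 (mod 12).

[⇐] Conversely, suppose k³ ≡ 5 (mod 12). The only residue r in {0, …, 11} with r³ ≡ 5 (mod 12) is r = 5, so k ≡ 5 (mod 12).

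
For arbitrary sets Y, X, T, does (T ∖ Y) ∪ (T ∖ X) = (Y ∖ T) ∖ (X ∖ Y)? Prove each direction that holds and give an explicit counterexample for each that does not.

(⊆) This inclusion fails. Take Y = ∅, X = ∅, T = {1}; then 1 ∈ (T ∖ Y) ∪ (T ∖ X) but 1 ∉ (Y ∖ T) ∖ (X ∖ Y).

(⊇) This inclusion fails. Take Y = {1}, X = ∅, T = ∅; then 1 ∈ (Y ∖ T) ∖ (X ∖ Y) but 1 ∉ (T ∖ Y) ∪ (T ∖ X).

Neither inclusion holds.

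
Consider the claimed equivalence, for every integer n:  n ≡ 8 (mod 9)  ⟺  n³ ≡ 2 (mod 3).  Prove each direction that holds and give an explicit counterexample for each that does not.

(→) Suppose n ≡ 8 (mod 9). Then n³ ≡ 8³ = 512 (mod 9), and since 3 ∣ 9, also n³ ≡ 2 (mod 3).

(←) This fails: take n = 2. Then 2³ = 8 ≡ 2 (mod 3), yet 2 ≡ 2 (mod 9), not 8.

(⇒) holds; (⇐) fails.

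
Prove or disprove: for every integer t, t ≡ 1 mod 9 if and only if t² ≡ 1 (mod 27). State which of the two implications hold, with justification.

(⇒) This fails: take t = 10. Then 10 ≡ 1 (mod 9), but 10² = 100 ≡ 19 (mod 27), not 1.

(⇐) This fails: take t = 26. Then 26² = 676 ≡ 1 (mod 27), yet 26 ≡ 8 (mod 9), not 1.

Neither direction holds.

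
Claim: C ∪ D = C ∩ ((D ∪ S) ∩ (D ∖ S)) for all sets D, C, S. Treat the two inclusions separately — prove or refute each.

(⊆) fails; (⊇) holds.

(⊆) This inclusion fails. Take D = {1}, C = ∅, S = ∅; then 1 ∈ C ∪ D but 1 ∉ C ∩ ((D ∪ S) ∩ (D ∖ S)).

(⊇) Let x ∈ C ∩ ((D ∪ S) ∩ (D ∖ S)). Then x ∈ D ∩ C and x ∉ S, from which x ∈ C ∪ D.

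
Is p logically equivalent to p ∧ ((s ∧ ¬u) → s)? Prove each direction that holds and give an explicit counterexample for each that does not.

Both directions hold; the statement is true.

(⇐) Assume the antecedent. If u is true, the antecedent forces (u = T, s = F, p = T) or (u = T, s = T, p = T), and p holds there. If u is false, the antecedent forces (u = F, s = F, p = T) or (u = F, s = T, p = T), and p holds there. Either way p holds.

(⇒) Assume the antecedent. If u is true, the antecedent forces (u = T, s = F, p = T) or (u = T, s = T, p = T), and p ∧ ((s ∧ ¬u) → s) holds there. If u is false, the antecedent forces (u = F, s = F, p = T) or (u = F, s = T, p = T), and p ∧ ((s ∧ ¬u) → s) holds there. Either way p ∧ ((s ∧ ¬u) → s) holds.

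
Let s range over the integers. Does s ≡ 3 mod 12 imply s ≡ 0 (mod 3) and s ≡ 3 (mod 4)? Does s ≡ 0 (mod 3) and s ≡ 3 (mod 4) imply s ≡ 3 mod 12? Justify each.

(→) Suppose s ≡ 3 (mod 12); write s = 12j + 3. Since 3 ∣ 12, reducing mod 3 gives s ≡ 3 ≡ 0 (mod 3); since 4 ∣ 12, reducing mod 4 gives s ≡ 3 (mod 4).

(←) Conversely, if s ≡ 0 (mod 3) and s ≡ 3 (mod 4), then by the Chinese remainder theorem s ≡ 3 (mod 12). This is exactly s ≡ 3 (mod 12).

The biconditional holds.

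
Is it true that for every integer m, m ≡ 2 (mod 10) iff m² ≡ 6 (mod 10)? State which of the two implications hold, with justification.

[⇒] This fails: take m = 2. Then 2 ≡ 2 (mod 10), but 2² = 4 ≡ 4 (mod 10), not 6.

[⇐] This fails: take m = 4. Then 4² = 16 ≡ 6 (mod 10), yet 4 ≡ 4 (mod 10), not 2.

Both directions fail.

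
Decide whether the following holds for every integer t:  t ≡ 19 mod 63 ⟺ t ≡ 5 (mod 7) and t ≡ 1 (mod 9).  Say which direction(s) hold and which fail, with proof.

Equivalent; both directions hold.

(⇒) Suppose t ≡ 19 (mod 63); write t = 63j + 19. Since 7 ∣ 63, reducing mod 7 gives t ≡ 19 ≡ 5 (mod 7); since 9 ∣ 63, reducing mod 9 gives t ≡ 19 ≡ 1 (mod 9).

(⇐) Conversely, if t ≡ 5 (mod 7) and t ≡ 1 (mod 9), then by the Chinese remainder theorem t ≡ 19 (mod 63). This is exactly t ≡ 19 (mod 63).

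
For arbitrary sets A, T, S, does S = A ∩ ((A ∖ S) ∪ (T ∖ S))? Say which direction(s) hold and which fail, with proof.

(⟹) This inclusion fails. Take A = ∅, T = ∅, S = {1}; then 1 ∈ S but 1 ∉ A ∩ ((A ∖ S) ∪ (T ∖ S)).

(⟸) This inclusion fails. Take A = {1}, T = ∅, S = ∅; then 1 ∈ A ∩ ((A ∖ S) ∪ (T ∖ S)) but 1 ∉ S.

Both inclusions fail.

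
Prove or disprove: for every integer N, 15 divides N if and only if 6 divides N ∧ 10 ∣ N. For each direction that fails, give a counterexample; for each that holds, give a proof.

Not equivalent: only (⇐) holds.

Forward direction. This fails: take N = 15. Certainly 15 ∣ 15, but 6 ∤ 15.

Converse. Suppose 6 ∣ N and 10 ∣ N. Any common multiple of 6 and 10 is a multiple of their lcm; here lcm(6, 10) = 6·10/gcd(6, 10) = 60/2 = 30, so 30 ∣ N. Since 15 ∣ 30, it follows that 15 ∣ N.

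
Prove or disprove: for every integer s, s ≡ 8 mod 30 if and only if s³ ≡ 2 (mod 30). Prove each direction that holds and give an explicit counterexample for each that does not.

Equivalent; both directions hold.

(⇐) Suppose s³ ≡ 2 (mod 30). The only residue r in {0, …, 29} with r³ ≡ 2 (mod 30) is r = 8, so s ≡ 8 (mod 30).

(⇒) Suppose s ≡ 8 mod 30. Write s = 30j + 8. Then (30j + 8)³ = 27000j³ + 21600j² + 5760j + 512 = 30(900j³ + 720j² + 192j + 17) + 2, so s³ ≡ 2 (mod 30).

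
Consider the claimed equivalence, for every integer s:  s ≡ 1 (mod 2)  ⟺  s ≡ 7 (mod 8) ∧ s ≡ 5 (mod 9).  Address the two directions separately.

Only the reverse direction holds.

(→) This fails: s = 1 gives 1 ≡ 1 (mod 2) but 1 ≡ 1 (mod 8), so the conjunction on the right does not hold.

(←) Conversely, if s ≡ 7 (mod 8) and s ≡ 5 (mod 9), then by the Chinese remainder theorem s ≡ 23 (mod 72). Since 23 ≡ 1 (mod 2) and 2 ∣ 72, we get s ≡ 1 (mod 2).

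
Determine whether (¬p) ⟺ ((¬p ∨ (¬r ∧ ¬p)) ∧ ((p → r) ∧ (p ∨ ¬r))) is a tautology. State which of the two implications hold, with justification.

The forward direction fails; the converse holds.

Forward direction. This fails. Under p = F, r = T, the left side is true but the right side is false.

Converse. Assume the antecedent. If p is true, the antecedent cannot hold. If p is false, ¬p reduces to true regardless of the other variables. Either way ¬p holds.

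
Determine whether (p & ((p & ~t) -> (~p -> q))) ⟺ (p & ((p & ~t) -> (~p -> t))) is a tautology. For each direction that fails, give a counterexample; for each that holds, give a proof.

Both directions hold; the statement is true.

(⟹) Assume the antecedent. If q is true, the antecedent forces (q = T, p = T, t = F) or (q = T, p = T, t = T), and p & ((p & ~t) -> (~p -> t)) holds there. If q is false, the antecedent forces (q = F, p = T, t = F) or (q = F, p = T, t = T), and p & ((p & ~t) -> (~p -> t)) holds there. Either way p & ((p & ~t) -> (~p -> t)) holds.

(⟸) Assume the antecedent. If q is true, the antecedent forces (q = T, p = T, t = F) or (q = T, p = T, t = T), and p & ((p & ~t) -> (~p -> q)) holds there. If q is false, the antecedent forces (q = F, p = T, t = F) or (q = F, p = T, t = T), and p & ((p & ~t) -> (~p -> q)) holds there. Either way p & ((p & ~t) -> (~p -> q)) holds.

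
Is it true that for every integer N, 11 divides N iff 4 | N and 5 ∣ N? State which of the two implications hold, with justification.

(⇒) fails and (⇐) fails.

(⇒) This fails: take N = 11. Certainly 11 ∣ 11, but 4 ∤ 11.

(⇐) This fails: take N = 20. Both 4 ∣ 20 and 5 ∣ 20, yet 20 is not a multiple of 11 (since 20 = 1·11 + 9), so 11 ∤ 20.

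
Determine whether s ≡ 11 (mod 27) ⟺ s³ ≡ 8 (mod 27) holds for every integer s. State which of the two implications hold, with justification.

(⇒) holds; (⇐) fails.

(→) Suppose s ≡ 11 (mod 27). Write s = 27j + 11. Then (27j + 11)³ = 19683j³ + 24057j² + 9801j + 1331 = 27(729j³ + 891j² + 363j + 49) + 8, so s³ ≡ 8 (mod 27).

(←) This fails: take s = 2. Then 2³ = 8 ≡ 8 (mod 27), yet 2 ≡ 2 (mod 27), not 11.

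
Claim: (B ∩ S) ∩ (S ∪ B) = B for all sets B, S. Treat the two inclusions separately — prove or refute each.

(⊆) holds; (⊇) fails.

(⟸) This inclusion fails. Take B = {1}, S = ∅; then 1 ∈ B but 1 ∉ (B ∩ S) ∩ (S ∪ B).

(⟹) Let x ∈ (B ∩ S) ∩ (S ∪ B). Then x ∈ B ∩ S, from which x ∈ B.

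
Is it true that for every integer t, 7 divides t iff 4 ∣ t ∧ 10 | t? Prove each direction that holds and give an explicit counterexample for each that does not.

Neither implication holds.

(⇒) This fails: take t = 7. Certainly 7 ∣ 7, but 4 ∤ 7.

(⇐) This fails: take t = 20. Both 4 ∣ 20 and 10 ∣ 20, yet 20 is not a multiple of 7 (since 20 = 2·7 + 6), so 7 ∤ 20.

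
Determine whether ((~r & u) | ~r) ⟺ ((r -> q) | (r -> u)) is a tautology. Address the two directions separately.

Converse. This fails. Under r = T, u = T, q = F, the left side is false but the right side is true.

Forward direction. Assume the antecedent. If r is true, the antecedent cannot hold. If r is false, (r -> q) | (r -> u) reduces to true regardless of the other variables. Either way (r -> q) | (r -> u) holds.

Only the forward direction holds.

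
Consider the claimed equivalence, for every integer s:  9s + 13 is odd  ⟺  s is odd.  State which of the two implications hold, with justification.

(⇒) This fails: s = 2 gives 9s + 13 = 31, which is odd, but 2 is even, not odd.

(⇐) This also fails: s = 7 is odd, but 9s + 13 = 76 is even, not odd.

Neither implication holds.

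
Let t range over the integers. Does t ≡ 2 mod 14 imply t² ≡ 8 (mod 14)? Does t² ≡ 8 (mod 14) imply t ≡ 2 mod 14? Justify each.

(⇒) This fails: take t = 2. Then 2 ≡ 2 (mod 14), but 2² = 4 ≡ 4 (mod 14), not 8.

(⇐) This fails: take t = 6. Then 6² = 36 ≡ 8 (mod 14), yet 6 ≡ 6 (mod 14), not 2.

(⇒) fails and (⇐) fails.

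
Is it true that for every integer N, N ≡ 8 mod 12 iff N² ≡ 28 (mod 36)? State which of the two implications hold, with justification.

Neither direction holds.

(⟹) This fails: take N = 20. Then 20 ≡ 8 (mod 12), but 20² = 400 ≡ 4 (mod 36), not 28.

(⟸) This fails: take N = 10. Then 10² = 100 ≡ 28 (mod 36), yet 10 ≡ 10 (mod 12), not 8.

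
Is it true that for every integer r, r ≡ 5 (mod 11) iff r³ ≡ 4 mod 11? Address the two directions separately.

[⇒] Suppose r ≡ 5 (mod 11). Write r = 11j + 5. Then (11j + 5)³ = 1331j³ + 1815j² + 825j + 125 = 11(121j³ + 165j² + 75j + 11) + 4, so r³ ≡ 4 (mod 11).

[⇐] For the converse, argue contrapositively. If r ≢ 5 (mod 11), then r is congruent to one of 0, 1, 2, 3, 4, 6, 7, 8, 9, 10 modulo 11, and these give r³ ≡ 0, 1, 8, 5, 9, 7, 2, 6, 3, 10 respectively — never 4.

Both directions hold.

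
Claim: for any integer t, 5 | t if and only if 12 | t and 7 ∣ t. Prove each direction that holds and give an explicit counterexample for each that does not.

Both directions fail.

(⇒) This fails: take t = 5. Certainly 5 ∣ 5, but 12 ∤ 5.

(⇐) This fails: take t = 84. Both 12 ∣ 84 and 7 ∣ 84, yet 84 is not a multiple of 5 (since 84 = 16·5 + 4), so 5 ∤ 84.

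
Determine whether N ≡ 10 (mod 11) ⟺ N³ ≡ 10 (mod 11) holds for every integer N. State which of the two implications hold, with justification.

Forward direction. Suppose N ≡ 10 (mod 11). Write N = 11j + 10. Then (11j + 10)³ = 1331j³ + 3630j² + 3300j + 1000 = 11(121j³ + 330j² + 300j + 90) + 10, so N³ ≡ 10 (mod 11).

Converse. Suppose N³ ≡ 10 (mod 11). The only residue r in {0, …, 10} with r³ ≡ 10 (mod 11) is r = 10, so N ≡ 10 (mod 11).

Equivalent; both directions hold.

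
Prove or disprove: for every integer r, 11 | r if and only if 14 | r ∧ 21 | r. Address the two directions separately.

Both directions fail.

(⟹) This fails: take r = 11. Certainly 11 ∣ 11, but 14 ∤ 11.

(⟸) This fails: take r = 42. Both 14 ∣ 42 and 21 ∣ 42, yet 42 is not a multiple of 11 (since 42 = 3·11 + 9), so 11 ∤ 42.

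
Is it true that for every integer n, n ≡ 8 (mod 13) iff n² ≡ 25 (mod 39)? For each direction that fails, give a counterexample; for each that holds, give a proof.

Neither implication holds.

(⟹) This fails: take n = 21. Then 21 ≡ 8 (mod 13), but 21² = 441 ≡ 12 (mod 39), not 25.

(⟸) This fails: take n = 5. Then 5² = 25 ≡ 25 (mod 39), yet 5 ≡ 5 (mod 13), not 8.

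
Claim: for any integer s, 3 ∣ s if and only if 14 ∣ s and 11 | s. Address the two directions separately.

(⇒) fails and (⇐) fails.

(⇒) This fails: take s = 3. Certainly 3 ∣ 3, but 14 ∤ 3.

(⇐) This fails: take s = 154. Both 14 ∣ 154 and 11 ∣ 154, yet 154 is not a multiple of 3 (since 154 = 51·3 + 1), so 3 ∤ 154.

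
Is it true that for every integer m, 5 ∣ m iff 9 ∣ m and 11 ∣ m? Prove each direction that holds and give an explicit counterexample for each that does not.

(⇒) This fails: take m = 5. Certainly 5 ∣ 5, but 9 ∤ 5.

(⇐) This fails: take m = 99. Both 9 ∣ 99 and 11 ∣ 99, yet 99 is not a multiple of 5 (since 99 = 19·5 + 4), so 5 ∤ 99.

(⇒) fails and (⇐) fails.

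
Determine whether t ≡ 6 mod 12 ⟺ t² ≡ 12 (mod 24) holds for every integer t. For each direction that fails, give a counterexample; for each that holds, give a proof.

Both implications hold.

Forward direction. Suppose t ≡ 6 (mod 12). Working modulo 24, t ∈ {6, 18}; for each such r, r² ≡ 12 (mod 24).

Converse. The residues r modulo 24 with r² ≡ 12 (mod 24) are exactly {6, 18}, and each is ≡ 6 (mod 12).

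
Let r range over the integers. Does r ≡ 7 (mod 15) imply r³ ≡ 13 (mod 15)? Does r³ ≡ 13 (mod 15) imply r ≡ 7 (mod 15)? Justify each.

The biconditional holds.

(←) Suppose r³ ≡ 13 (mod 15). The only residue r in {0, …, 14} with r³ ≡ 13 (mod 15) is r = 7, so r ≡ 7 (mod 15).

(→) Suppose r ≡ 7 (mod 15). Write r = 15j + 7. Then (15j + 7)³ = 3375j³ + 4725j² + 2205j + 343 = 15(225j³ + 315j² + 147j + 22) + 13, so r³ ≡ 13 (mod 15).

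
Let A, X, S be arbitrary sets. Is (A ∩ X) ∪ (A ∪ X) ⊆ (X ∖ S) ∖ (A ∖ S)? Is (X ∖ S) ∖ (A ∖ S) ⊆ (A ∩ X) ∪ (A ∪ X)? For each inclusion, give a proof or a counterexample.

Only the reverse inclusion holds.

(⟹) This inclusion fails. Take A = {1}, X = ∅, S = ∅; then 1 ∈ (A ∩ X) ∪ (A ∪ X) but 1 ∉ (X ∖ S) ∖ (A ∖ S).

(⟸) Let x ∈ (X ∖ S) ∖ (A ∖ S). Then x ∈ X and x ∉ A, S, from which x ∈ (A ∩ X) ∪ (A ∪ X).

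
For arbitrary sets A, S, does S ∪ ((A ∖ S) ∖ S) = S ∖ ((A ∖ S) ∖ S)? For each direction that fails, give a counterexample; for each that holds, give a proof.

The sets are not equal: only the reverse inclusion holds.

(⊇) Let x ∈ S ∖ ((A ∖ S) ∖ S). Then either x ∈ S and x ∉ A; or x ∈ A ∩ S. In each case x ∈ S ∪ ((A ∖ S) ∖ S), so S ∖ ((A ∖ S) ∖ S) ⊆ S ∪ ((A ∖ S) ∖ S).

(⊆) This inclusion fails. Take A = {1}, S = ∅; then 1 ∈ S ∪ ((A ∖ S) ∖ S) but 1 ∉ S ∖ ((A ∖ S) ∖ S).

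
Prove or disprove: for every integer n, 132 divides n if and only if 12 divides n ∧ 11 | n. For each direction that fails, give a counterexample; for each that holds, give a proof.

The biconditional holds.

(→) If 132 ∣ n, write n = 132q. Since 132 = 11·12, n = 12·(11q), so 12 ∣ n; and since 132 = 12·11, n = 11·(12q), so 11 ∣ n.

(←) Suppose 12 ∣ n and 11 ∣ n. Any common multiple of 12 and 11 is a multiple of their lcm; here gcd(12, 11) = 1, so lcm(12, 11) = 12·11 = 132, so 132 ∣ n.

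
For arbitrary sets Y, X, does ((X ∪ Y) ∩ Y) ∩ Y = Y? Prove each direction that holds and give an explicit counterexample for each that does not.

(⊇) Let x ∈ Y. Then either x ∈ Y and x ∉ X; or x ∈ Y ∩ X. In each case x ∈ ((X ∪ Y) ∩ Y) ∩ Y, so Y ⊆ ((X ∪ Y) ∩ Y) ∩ Y.

(⊆) Let x ∈ ((X ∪ Y) ∩ Y) ∩ Y. Then either x ∈ Y and x ∉ X; or x ∈ Y ∩ X. In each case x ∈ Y, so ((X ∪ Y) ∩ Y) ∩ Y ⊆ Y.

Both inclusions hold; the sets are equal.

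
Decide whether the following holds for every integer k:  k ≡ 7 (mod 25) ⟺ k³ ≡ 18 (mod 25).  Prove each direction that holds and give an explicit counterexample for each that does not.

Both directions hold.

(→) Suppose k ≡ 7 (mod 25). Write k = 25j + 7. Then (25j + 7)³ = 15625j³ + 13125j² + 3675j + 343 = 25(625j³ + 525j² + 147j + 13) + 18, so k³ ≡ 18 (mod 25).

(←) Conversely, suppose k³ ≡ 18 (mod 25). The only residue r in {0, …, 24} with r³ ≡ 18 (mod 25) is r = 7, so k ≡ 7 (mod 25).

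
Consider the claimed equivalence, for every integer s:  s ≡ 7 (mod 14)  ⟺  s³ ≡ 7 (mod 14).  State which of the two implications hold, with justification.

Forward direction. Suppose s ≡ 7 (mod 14). Write s = 14j + 7. Then (14j + 7)³ = 2744j³ + 4116j² + 2058j + 343 = 14(196j³ + 294j² + 147j + 24) + 7, so s³ ≡ 7 (mod 14).

Converse. Suppose s³ ≡ 7 (mod 14). The only residue r in {0, …, 13} with r³ ≡ 7 (mod 14) is r = 7, so s ≡ 7 (mod 14).

Both directions hold; the statement is true.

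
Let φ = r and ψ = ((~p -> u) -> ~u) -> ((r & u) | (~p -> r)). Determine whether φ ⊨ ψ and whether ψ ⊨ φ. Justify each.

Only the forward direction holds.

(⇐) This fails. Under u = T, p = F, r = F, the left side is false but the right side is true.

(⇒) Assume the antecedent. If u is true, the consequent reduces to true regardless of the other variables. If u is false, the antecedent forces (u = F, p = F, r = T) or (u = F, p = T, r = T), and the consequent holds there. Either way the consequent holds.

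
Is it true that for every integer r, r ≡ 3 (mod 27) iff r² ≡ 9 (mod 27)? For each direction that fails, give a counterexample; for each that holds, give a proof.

Only the forward direction holds.

(→) Suppose r ≡ 3 (mod 27). Write r = 27j + 3. Then (27j + 3)² = 729j² + 162j + 9 = 27(27j² + 6j) + 9, so r² ≡ 9 (mod 27).

(←) This fails: take r = 6. Then 6² = 36 ≡ 9 (mod 27), yet 6 ≡ 6 (mod 27), not 3.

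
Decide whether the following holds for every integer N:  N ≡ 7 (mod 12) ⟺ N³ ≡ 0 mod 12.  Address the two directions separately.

(⇒) This fails: take N = 7. Then 7 ≡ 7 (mod 12), but 7³ = 343 ≡ 7 (mod 12), not 0.

(⇐) This fails: take N = 0. Then 0³ = 0 ≡ 0 (mod 12), yet 0 ≡ 0 (mod 12), not 7.

Neither direction holds.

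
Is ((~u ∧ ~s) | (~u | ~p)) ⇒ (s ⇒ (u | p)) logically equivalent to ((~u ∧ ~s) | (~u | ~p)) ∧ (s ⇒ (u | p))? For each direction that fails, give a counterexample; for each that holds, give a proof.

Only the converse holds.

(→) This fails. Under u = T, p = T, s = F, the left side is true but the right side is false.

(←) Assume the antecedent. If s is true, the antecedent forces (u = T, p = F, s = T) or (u = F, p = T, s = T), and the consequent holds there. If s is false, the consequent reduces to true regardless of the other variables. Either way the consequent holds.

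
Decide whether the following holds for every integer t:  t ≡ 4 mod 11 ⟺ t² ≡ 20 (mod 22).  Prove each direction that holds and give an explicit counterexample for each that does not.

(⟹) This fails: take t = 4. Then 4 ≡ 4 (mod 11), but 4² = 16 ≡ 16 (mod 22), not 20.

(⟸) This fails: take t = 8. Then 8² = 64 ≡ 20 (mod 22), yet 8 ≡ 8 (mod 11), not 4.

Neither implication holds.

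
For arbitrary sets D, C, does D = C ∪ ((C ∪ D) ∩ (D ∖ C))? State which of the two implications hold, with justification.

(⊆) holds; (⊇) fails.

(⟹) Let x ∈ D. Then either x ∈ D and x ∉ C; or x ∈ D ∩ C. In each case x ∈ C ∪ ((C ∪ D) ∩ (D ∖ C)), so D ⊆ C ∪ ((C ∪ D) ∩ (D ∖ C)).

(⟸) This inclusion fails. Take D = ∅, C = {1}; then 1 ∈ C ∪ ((C ∪ D) ∩ (D ∖ C)) but 1 ∉ D.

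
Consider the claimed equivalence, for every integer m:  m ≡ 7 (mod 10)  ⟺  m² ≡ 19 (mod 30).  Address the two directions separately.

Forward direction. This fails: take m = 27. Then 27 ≡ 7 (mod 10), but 27² = 729 ≡ 9 (mod 30), not 19.

Converse. This fails: take m = 13. Then 13² = 169 ≡ 19 (mod 30), yet 13 ≡ 3 (mod 10), not 7.

Both directions fail.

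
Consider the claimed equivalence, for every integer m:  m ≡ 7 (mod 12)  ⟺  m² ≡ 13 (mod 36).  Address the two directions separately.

Neither implication holds.

[⇒] This fails: take m = 19. Then 19 ≡ 7 (mod 12), but 19² = 361 ≡ 1 (mod 36), not 13.

[⇐] This fails: take m = 11. Then 11² = 121 ≡ 13 (mod 36), yet 11 ≡ 11 (mod 12), not 7.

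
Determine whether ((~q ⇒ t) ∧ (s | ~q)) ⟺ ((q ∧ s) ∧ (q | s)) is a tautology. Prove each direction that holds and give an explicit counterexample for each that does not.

(←) Assume the antecedent. If q is true, the antecedent forces (q = T, t = F, s = T) or (q = T, t = T, s = T), and (~q ⇒ t) ∧ (s | ~q) holds there. If q is false, the antecedent cannot hold. Either way (~q ⇒ t) ∧ (s | ~q) holds.

(→) This fails. Under q = F, t = T, s = F, the left side is true but the right side is false.

Not equivalent: only (⇐) holds.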